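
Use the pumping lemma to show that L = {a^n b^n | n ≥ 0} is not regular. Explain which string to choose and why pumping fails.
Language: L = {a^n b^n | n ≥ 0} (equal numbers of a's followed by b's)
Step 1: Assume for contradiction that L is regular, with pumping length p.
Step 2: Choose s = a^p b^p. Then s ∈ L (it has p a's followed by p b's) and |s| ≥ p.
Step 3: Consider any decomposition s = xyz with |xy| ≤ p and |y| > 0. Since |xy| ≤ p and the first p symbols of s are all a's, y = a^k for some k with 1 ≤ k ≤ p.
Step 4: Pumping up (i = 2): xy²z = a^(p+k) b^p, which has more a's than b's, so xy²z ∉ L.
This contradicts the pumping lemma, so L is not regular.

Final answer: Choose s = a^p b^p. Since |xy| ≤ p, y = a^k with k ≥ 1. Then xy²z = a^(p+k) b^p ∉ L.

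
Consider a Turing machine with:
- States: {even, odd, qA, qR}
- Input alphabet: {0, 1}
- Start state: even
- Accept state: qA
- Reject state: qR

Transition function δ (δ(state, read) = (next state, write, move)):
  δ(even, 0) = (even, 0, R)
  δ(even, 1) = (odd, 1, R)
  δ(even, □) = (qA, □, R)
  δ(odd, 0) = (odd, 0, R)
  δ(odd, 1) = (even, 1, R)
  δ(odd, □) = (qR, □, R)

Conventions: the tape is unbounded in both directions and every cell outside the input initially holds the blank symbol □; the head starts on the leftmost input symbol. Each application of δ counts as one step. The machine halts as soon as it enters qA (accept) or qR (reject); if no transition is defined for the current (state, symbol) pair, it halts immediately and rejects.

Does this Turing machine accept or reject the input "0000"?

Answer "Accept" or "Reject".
Step 0: [even]0000 (head at position 0)
Step 1: δ(even, 0) = (even, 0, R)  ⊢  0[even]000 (head at position 1)
Step 2: δ(even, 0) = (even, 0, R)  ⊢  00[even]00 (head at position 2)
Step 3: δ(even, 0) = (even, 0, R)  ⊢  000[even]0 (head at position 3)
Step 4: δ(even, 0) = (even, 0, R)  ⊢  0000[even]□ (head at position 4)
Step 5: δ(even, □) = (qA, □, R)  ⊢  0000□[qA]□ (head at position 5)
The machine is in qA, so it halts and accepts.

Final answer: Accept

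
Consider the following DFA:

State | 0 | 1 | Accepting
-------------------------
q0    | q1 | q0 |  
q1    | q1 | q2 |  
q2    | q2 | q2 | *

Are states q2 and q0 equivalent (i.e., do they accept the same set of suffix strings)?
Try the suffix ε (the empty string).
From q2: q2 — accepting.
From q0: q0 — not accepting.
The two states disagree on this suffix, so they are not equivalent.

Final answer: No. Distinguishing string: ε (the empty string) - accepted from q2 but not from q0.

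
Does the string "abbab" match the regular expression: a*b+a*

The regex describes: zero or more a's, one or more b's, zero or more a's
No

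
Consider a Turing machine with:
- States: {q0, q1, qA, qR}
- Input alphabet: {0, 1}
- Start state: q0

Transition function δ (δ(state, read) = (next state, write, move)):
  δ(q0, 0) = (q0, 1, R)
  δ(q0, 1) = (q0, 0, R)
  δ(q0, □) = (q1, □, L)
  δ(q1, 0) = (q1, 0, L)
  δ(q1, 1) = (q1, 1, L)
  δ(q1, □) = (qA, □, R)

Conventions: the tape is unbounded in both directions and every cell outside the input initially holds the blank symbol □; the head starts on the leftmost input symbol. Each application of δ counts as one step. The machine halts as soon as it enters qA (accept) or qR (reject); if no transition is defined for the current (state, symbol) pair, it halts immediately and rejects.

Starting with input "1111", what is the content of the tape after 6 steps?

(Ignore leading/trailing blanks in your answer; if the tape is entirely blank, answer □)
Step 0: [q0]1111 (head at position 0)
Step 1: δ(q0, 1) = (q0, 0, R)  ⊢  0[q0]111 (head at position 1)
Step 2: δ(q0, 1) = (q0, 0, R)  ⊢  00[q0]11 (head at position 2)
Step 3: δ(q0, 1) = (q0, 0, R)  ⊢  000[q0]1 (head at position 3)
Step 4: δ(q0, 1) = (q0, 0, R)  ⊢  0000[q0]□ (head at position 4)
Step 5: δ(q0, □) = (q1, □, L)  ⊢  000[q1]0□ (head at position 3)
Step 6: δ(q1, 0) = (q1, 0, L)  ⊢  00[q1]00□ (head at position 2)
Tape after 6 steps (ignoring surrounding blanks): 0000

Final answer: Tape: 0000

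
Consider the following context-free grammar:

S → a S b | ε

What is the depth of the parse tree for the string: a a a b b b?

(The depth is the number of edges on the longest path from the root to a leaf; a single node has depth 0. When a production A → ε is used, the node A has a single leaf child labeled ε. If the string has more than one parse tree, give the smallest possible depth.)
The only parse tree applies S → a S b 3 times (once per matching a…b pair) and then S → ε.
The S nodes sit at depths 0, 1, …, 3; the innermost S (depth 3) has the single child ε at depth 4.
The terminal leaves a, b are at depths 1..3, so the longest root-to-leaf path is S → S → … → S → ε with 4 edges.
Depth = 4.

Final answer: 4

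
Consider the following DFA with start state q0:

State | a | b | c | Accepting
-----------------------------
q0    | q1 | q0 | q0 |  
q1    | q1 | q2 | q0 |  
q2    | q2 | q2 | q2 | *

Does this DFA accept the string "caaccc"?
Start in q0.
Read 'c': q0 → q0
Read 'a': q0 → q1
Read 'a': q1 → q1
Read 'c': q1 → q0
Read 'c': q0 → q0
Read 'c': q0 → q0
Final state q0 is not accepting, so the string is rejected.

Final answer: No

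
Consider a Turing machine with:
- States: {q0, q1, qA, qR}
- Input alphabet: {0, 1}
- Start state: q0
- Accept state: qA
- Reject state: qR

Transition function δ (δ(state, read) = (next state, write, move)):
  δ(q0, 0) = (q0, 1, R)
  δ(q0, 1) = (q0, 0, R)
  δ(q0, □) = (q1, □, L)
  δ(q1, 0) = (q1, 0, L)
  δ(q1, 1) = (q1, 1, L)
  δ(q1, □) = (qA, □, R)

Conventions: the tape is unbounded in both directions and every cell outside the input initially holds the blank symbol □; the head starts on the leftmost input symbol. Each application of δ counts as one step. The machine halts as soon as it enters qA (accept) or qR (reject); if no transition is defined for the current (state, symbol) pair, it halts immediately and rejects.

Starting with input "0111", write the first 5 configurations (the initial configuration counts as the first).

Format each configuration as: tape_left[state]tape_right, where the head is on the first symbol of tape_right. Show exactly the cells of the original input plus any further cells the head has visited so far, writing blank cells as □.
Step 0: [q0]0111 (head at position 0)
Step 1: δ(q0, 0) = (q0, 1, R)  ⊢  1[q0]111 (head at position 1)
Step 2: δ(q0, 1) = (q0, 0, R)  ⊢  10[q0]11 (head at position 2)
Step 3: δ(q0, 1) = (q0, 0, R)  ⊢  100[q0]1 (head at position 3)
Step 4: δ(q0, 1) = (q0, 0, R)  ⊢  1000[q0]□ (head at position 4)

Final answer: [q0]0111 ⊢ 1[q0]111 ⊢ 10[q0]11 ⊢ 100[q0]1 ⊢ 1000[q0]□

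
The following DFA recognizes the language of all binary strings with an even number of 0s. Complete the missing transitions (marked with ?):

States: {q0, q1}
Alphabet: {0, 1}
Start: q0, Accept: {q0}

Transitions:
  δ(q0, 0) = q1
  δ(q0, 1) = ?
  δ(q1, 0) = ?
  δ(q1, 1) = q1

What each state remembers (consistent with the given transitions and accept states):
  q0: an even number of 0s has been read so far
  q1: an odd number of 0s has been read so far
Filling in the missing entries:
  δ(q0, 1): in q0 (an even number of 0s has been read so far), after reading 1 we have: an even number of 0s has been read so far → q0
  δ(q1, 0): in q1 (an odd number of 0s has been read so far), after reading 0 we have: an even number of 0s has been read so far → q0

Final answer: δ(q0, 1) = q0; δ(q1, 0) = q0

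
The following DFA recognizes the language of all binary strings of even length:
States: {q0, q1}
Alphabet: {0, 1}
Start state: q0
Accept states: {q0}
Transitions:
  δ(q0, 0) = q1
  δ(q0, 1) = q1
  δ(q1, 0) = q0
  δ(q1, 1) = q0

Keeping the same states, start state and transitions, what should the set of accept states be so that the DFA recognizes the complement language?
The DFA is complete (every state has a transition on every symbol), so the complement
is recognized by the same DFA with accepting and non-accepting states swapped.
Original accept states: {q0}
Complement accept states = All states - Original accept states
= {q0, q1} - {q0}
= {q1}
Complement language: strings of ODD length

Final answer: {q1}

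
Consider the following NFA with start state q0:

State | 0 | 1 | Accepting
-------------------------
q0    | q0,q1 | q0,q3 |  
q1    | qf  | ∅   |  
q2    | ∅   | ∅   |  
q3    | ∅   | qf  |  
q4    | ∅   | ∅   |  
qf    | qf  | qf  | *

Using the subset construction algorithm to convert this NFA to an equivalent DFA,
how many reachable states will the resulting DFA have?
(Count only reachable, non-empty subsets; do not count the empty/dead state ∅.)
Start subset: {q0}
{q0}: on 0 → {q0, q1}, on 1 → {q0, q3}
{q0, q1}: on 0 → {q0, q1, qf}, on 1 → {q0, q3}
{q0, q3}: on 0 → {q0, q1}, on 1 → {q0, q3, qf}
{q0, q1, qf}: on 0 → {q0, q1, qf}, on 1 → {q0, q3, qf}
{q0, q3, qf}: on 0 → {q0, q1, qf}, on 1 → {q0, q3, qf}
Reachable non-empty subsets: {q0}, {q0, q1}, {q0, q3}, {q0, q1, qf}, {q0, q3, qf} — 5 in total.

Final answer: 5 states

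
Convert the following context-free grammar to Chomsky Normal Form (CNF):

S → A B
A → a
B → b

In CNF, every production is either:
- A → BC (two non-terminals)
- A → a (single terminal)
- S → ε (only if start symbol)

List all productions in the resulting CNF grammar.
The grammar has no ε-productions or unit productions to eliminate.
S → A B is already in CNF (two non-terminals) – keep it.
A → a is already in CNF (single terminal) – keep it.
B → b is already in CNF (single terminal) – keep it.
Resulting CNF grammar (3 productions): A → a; B → b; S → A B

Final answer: A → a; B → b; S → A B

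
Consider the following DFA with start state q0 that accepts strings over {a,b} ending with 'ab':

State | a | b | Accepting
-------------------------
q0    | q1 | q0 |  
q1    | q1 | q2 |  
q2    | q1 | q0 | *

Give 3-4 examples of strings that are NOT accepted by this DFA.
Any strings that end in a non-accepting state work; for example:
"aa": q0 → q1 → q1; q1 is not accepting → rejected
"aaa": q0 → q1 → q1 → q1; q1 is not accepting → rejected
"aabb": q0 → q1 → q1 → q2 → q0; q0 is not accepting → rejected
"abaa": q0 → q1 → q2 → q1 → q1; q1 is not accepting → rejected

Final answer: "aa", "aaa", "aabb", "abaa"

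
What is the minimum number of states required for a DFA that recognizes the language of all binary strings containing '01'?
Language: binary strings containing '01'
Lower bound (Myhill–Nerode): the prefixes ε, 0, 01 are pairwise distinguishable:
  ε vs 01: suffix ε distinguishes them (ε is rejected, 01 is accepted)
  0 vs 01: suffix ε distinguishes them (0 is rejected, 01 is accepted)
  ε vs 0: suffix 1 distinguishes them (ε·1 = 1 is rejected, 0·1 = 01 is accepted)
So any DFA needs at least 3 states.
Upper bound: a DFA with 3 states exists (one state per class above: 'no progress', 'last symbol 0', and 'seen 01' (accepting sink)).
Minimum states: 3

Final answer: 3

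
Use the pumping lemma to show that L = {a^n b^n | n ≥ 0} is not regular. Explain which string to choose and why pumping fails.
Language: L = {a^n b^n | n ≥ 0} (equal numbers of a's followed by b's)
Step 1: Assume for contradiction that L is regular, with pumping length p.
Step 2: Choose s = a^p b^p. Then s ∈ L (it has p a's followed by p b's) and |s| ≥ p.
Step 3: Consider any decomposition s = xyz with |xy| ≤ p and |y| > 0. Since |xy| ≤ p and the first p symbols of s are all a's, y = a^k for some k with 1 ≤ k ≤ p.
Step 4: Pumping up (i = 2): xy²z = a^(p+k) b^p, which has more a's than b's, so xy²z ∉ L.
This contradicts the pumping lemma, so L is not regular.

Final answer: Choose s = a^p b^p. Since |xy| ≤ p, y = a^k with k ≥ 1. Then xy²z = a^(p+k) b^p ∉ L.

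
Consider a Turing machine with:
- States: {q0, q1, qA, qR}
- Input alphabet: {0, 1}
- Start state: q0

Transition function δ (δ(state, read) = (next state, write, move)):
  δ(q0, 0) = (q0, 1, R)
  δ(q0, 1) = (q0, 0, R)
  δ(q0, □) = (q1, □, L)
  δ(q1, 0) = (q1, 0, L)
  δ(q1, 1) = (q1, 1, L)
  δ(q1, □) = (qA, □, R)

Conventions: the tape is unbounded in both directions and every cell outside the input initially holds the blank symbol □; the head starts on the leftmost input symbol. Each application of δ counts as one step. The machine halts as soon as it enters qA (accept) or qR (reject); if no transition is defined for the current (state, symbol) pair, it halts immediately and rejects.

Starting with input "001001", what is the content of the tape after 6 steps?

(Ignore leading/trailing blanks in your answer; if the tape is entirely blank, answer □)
Step 0: [q0]001001 (head at position 0)
Step 1: δ(q0, 0) = (q0, 1, R)  ⊢  1[q0]01001 (head at position 1)
Step 2: δ(q0, 0) = (q0, 1, R)  ⊢  11[q0]1001 (head at position 2)
Step 3: δ(q0, 1) = (q0, 0, R)  ⊢  110[q0]001 (head at position 3)
Step 4: δ(q0, 0) = (q0, 1, R)  ⊢  1101[q0]01 (head at position 4)
Step 5: δ(q0, 0) = (q0, 1, R)  ⊢  11011[q0]1 (head at position 5)
Step 6: δ(q0, 1) = (q0, 0, R)  ⊢  110110[q0]□ (head at position 6)
Tape after 6 steps (ignoring surrounding blanks): 110110

Final answer: Tape: 110110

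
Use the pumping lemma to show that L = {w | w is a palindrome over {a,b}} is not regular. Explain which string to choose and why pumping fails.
Language: L = {w | w is a palindrome over {a,b}} (strings that read the same forwards and backwards)
Step 1: Assume for contradiction that L is regular, with pumping length p.
Step 2: Choose s = a^p b a^p. Then s ∈ L (it reads the same forwards and backwards) and |s| ≥ p.
Step 3: Consider any decomposition s = xyz with |xy| ≤ p and |y| > 0. Since |xy| ≤ p and the first p symbols of s are all a's, y = a^k for some k with 1 ≤ k ≤ p.
Step 4: Pumping up (i = 2): xy²z = a^(p+k) b a^p. Its reverse is a^p b a^(p+k) ≠ a^(p+k) b a^p (the single b is no longer in the middle), so xy²z is not a palindrome and xy²z ∉ L.
This contradicts the pumping lemma, so L is not regular.

Final answer: Choose s = a^p b a^p. Since |xy| ≤ p, y = a^k with k ≥ 1. Then xy²z = a^(p+k) b a^p is not a palindrome, so ∉ L.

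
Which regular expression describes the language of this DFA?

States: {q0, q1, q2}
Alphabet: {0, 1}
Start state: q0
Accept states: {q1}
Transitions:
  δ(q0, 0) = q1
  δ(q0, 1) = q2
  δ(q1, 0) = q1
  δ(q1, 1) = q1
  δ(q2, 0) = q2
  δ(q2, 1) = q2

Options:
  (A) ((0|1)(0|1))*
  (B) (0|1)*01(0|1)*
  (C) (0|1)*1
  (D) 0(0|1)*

Testing sample strings against the DFA:
  '0100' -> accepted
  '1101' -> rejected
  '10' -> rejected
  '00' -> accepted
Checking each option for a counterexample:
  (A) ((0|1)(0|1))*: ε is rejected by the DFA but matches the regex → eliminated
  (B) (0|1)*01(0|1)*: '0' is accepted by the DFA but does not match the regex → eliminated
  (C) (0|1)*1: '0' is accepted by the DFA but does not match the regex → eliminated
  (D) 0(0|1)*: agrees with the DFA on all strings of length ≤ 4
Only (D) 0(0|1)* is consistent with the DFA.

Final answer: (D) 0(0|1)*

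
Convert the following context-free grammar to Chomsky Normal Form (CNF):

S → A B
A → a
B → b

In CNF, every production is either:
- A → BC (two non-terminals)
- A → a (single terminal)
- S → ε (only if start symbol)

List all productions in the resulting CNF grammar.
The grammar has no ε-productions or unit productions to eliminate.
S → A B is already in CNF (two non-terminals) – keep it.
A → a is already in CNF (single terminal) – keep it.
B → b is already in CNF (single terminal) – keep it.
Resulting CNF grammar (3 productions): A → a; B → b; S → A B

Final answer: A → a; B → b; S → A B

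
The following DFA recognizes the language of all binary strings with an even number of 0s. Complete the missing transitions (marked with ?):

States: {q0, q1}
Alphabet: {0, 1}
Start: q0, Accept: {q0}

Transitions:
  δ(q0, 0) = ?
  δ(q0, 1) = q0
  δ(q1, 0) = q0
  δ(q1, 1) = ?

What each state remembers (consistent with the given transitions and accept states):
  q0: an even number of 0s has been read so far
  q1: an odd number of 0s has been read so far
Filling in the missing entries:
  δ(q0, 0): in q0 (an even number of 0s has been read so far), after reading 0 we have: an odd number of 0s has been read so far → q1
  δ(q1, 1): in q1 (an odd number of 0s has been read so far), after reading 1 we have: an odd number of 0s has been read so far → q1

Final answer: δ(q0, 0) = q1; δ(q1, 1) = q1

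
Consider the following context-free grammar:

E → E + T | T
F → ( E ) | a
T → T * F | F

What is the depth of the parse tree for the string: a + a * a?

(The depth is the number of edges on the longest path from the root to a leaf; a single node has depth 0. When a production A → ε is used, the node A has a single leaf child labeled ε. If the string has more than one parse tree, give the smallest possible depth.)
The grammar is unambiguous; the parse tree of a + a * a is:
E → E + T at the root (depth 0).
  Left E (depth 1) → T (2) → F (3) → a (4).
  Right T (depth 1) → T * F; that T (2) → F (3) → a (4); F (2) → a (3).
The longest root-to-leaf paths have 4 edges.
Depth = 4.

Final answer: 4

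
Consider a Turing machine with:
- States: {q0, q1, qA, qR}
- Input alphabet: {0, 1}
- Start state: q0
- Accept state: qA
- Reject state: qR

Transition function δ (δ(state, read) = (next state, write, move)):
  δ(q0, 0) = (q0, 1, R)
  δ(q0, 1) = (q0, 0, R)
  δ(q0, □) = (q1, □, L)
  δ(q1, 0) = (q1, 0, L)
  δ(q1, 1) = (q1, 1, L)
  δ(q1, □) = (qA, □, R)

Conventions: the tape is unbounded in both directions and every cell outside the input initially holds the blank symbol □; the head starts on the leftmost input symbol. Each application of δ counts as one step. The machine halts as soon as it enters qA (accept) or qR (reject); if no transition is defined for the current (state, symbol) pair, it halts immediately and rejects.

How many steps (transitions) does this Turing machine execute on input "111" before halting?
Step 0: [q0]111 (head at position 0)
Step 1: δ(q0, 1) = (q0, 0, R)  ⊢  0[q0]11 (head at position 1)
Step 2: δ(q0, 1) = (q0, 0, R)  ⊢  00[q0]1 (head at position 2)
Step 3: δ(q0, 1) = (q0, 0, R)  ⊢  000[q0]□ (head at position 3)
Step 4: δ(q0, □) = (q1, □, L)  ⊢  00[q1]0□ (head at position 2)
Step 5: δ(q1, 0) = (q1, 0, L)  ⊢  0[q1]00□ (head at position 1)
Step 6: δ(q1, 0) = (q1, 0, L)  ⊢  [q1]000□ (head at position 0)
Step 7: δ(q1, 0) = (q1, 0, L)  ⊢  [q1]□000□ (head at position -1)
Step 8: δ(q1, □) = (qA, □, R)  ⊢  □[qA]000□ (head at position 0)
The machine is in qA, so it halts and accepts.
Number of transitions executed: 8.

Final answer: 8 steps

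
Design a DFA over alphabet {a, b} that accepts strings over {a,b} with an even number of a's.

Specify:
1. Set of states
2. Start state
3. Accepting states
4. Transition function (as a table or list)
One valid DFA (any DFA recognizing the same language is acceptable):
States: {q0, q1}
Start: q0
Accepting: {q0}
Transitions (accepting states marked with *):
State | a | b | Accepting
-------------------------
q0    | q1 | q0 | *
q1    | q0 | q1 |  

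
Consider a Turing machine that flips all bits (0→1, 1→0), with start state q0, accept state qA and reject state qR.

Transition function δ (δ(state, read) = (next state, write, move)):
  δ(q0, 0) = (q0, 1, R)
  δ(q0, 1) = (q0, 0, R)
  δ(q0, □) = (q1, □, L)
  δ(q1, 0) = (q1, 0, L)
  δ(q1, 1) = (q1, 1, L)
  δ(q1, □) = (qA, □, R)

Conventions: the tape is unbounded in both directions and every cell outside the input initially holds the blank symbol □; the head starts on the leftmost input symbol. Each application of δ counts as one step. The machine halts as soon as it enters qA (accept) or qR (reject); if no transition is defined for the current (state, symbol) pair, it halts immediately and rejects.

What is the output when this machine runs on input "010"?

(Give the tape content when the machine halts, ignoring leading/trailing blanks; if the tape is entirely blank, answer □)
Step 0: [q0]010 (head at position 0)
Step 1: δ(q0, 0) = (q0, 1, R)  ⊢  1[q0]10 (head at position 1)
Step 2: δ(q0, 1) = (q0, 0, R)  ⊢  10[q0]0 (head at position 2)
Step 3: δ(q0, 0) = (q0, 1, R)  ⊢  101[q0]□ (head at position 3)
Step 4: δ(q0, □) = (q1, □, L)  ⊢  10[q1]1□ (head at position 2)
Step 5: δ(q1, 1) = (q1, 1, L)  ⊢  1[q1]01□ (head at position 1)
Step 6: δ(q1, 0) = (q1, 0, L)  ⊢  [q1]101□ (head at position 0)
Step 7: δ(q1, 1) = (q1, 1, L)  ⊢  [q1]□101□ (head at position -1)
Step 8: δ(q1, □) = (qA, □, R)  ⊢  □[qA]101□ (head at position 0)
The machine is in qA, so it halts and accepts.
Tape content when halted (ignoring surrounding blanks): 101

Final answer: Output: 101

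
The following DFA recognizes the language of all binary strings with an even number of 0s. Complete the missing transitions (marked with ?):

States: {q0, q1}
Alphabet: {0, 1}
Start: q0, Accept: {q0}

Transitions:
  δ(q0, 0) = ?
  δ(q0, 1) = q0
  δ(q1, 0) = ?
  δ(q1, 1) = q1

What each state remembers (consistent with the given transitions and accept states):
  q0: an even number of 0s has been read so far
  q1: an odd number of 0s has been read so far
Filling in the missing entries:
  δ(q0, 0): in q0 (an even number of 0s has been read so far), after reading 0 we have: an odd number of 0s has been read so far → q1
  δ(q1, 0): in q1 (an odd number of 0s has been read so far), after reading 0 we have: an even number of 0s has been read so far → q0

Final answer: δ(q0, 0) = q1; δ(q1, 0) = q0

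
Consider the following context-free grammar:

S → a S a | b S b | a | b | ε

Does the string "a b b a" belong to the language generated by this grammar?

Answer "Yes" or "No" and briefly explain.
A derivation exists: S ⇒ a S a ⇒ a b S b a ⇒ a b b a (using S → a S a, S → b S b, then S → ε).

Final answer: Yes - a valid derivation exists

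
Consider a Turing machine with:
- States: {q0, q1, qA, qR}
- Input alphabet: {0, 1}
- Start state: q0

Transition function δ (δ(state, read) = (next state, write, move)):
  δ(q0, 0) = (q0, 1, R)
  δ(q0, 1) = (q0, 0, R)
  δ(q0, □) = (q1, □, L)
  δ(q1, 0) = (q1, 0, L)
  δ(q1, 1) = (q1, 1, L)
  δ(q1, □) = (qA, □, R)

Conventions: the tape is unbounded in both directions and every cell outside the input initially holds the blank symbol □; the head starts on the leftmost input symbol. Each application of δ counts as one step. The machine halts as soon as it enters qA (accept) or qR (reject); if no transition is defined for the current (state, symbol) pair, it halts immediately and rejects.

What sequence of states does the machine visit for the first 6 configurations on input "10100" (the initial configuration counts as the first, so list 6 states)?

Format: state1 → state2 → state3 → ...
Step 0: [q0]10100 (head at position 0)
Step 1: δ(q0, 1) = (q0, 0, R)  ⊢  0[q0]0100 (head at position 1)
Step 2: δ(q0, 0) = (q0, 1, R)  ⊢  01[q0]100 (head at position 2)
Step 3: δ(q0, 1) = (q0, 0, R)  ⊢  010[q0]00 (head at position 3)
Step 4: δ(q0, 0) = (q0, 1, R)  ⊢  0101[q0]0 (head at position 4)
Step 5: δ(q0, 0) = (q0, 1, R)  ⊢  01011[q0]□ (head at position 5)
Reading off the states of these 6 configurations: q0 → q0 → q0 → q0 → q0 → q0

Final answer: q0 → q0 → q0 → q0 → q0 → q0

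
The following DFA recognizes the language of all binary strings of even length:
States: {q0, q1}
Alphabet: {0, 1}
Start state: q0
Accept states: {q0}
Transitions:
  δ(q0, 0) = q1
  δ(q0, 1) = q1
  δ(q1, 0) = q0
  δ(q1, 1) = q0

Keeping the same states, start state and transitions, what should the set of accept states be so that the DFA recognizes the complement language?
The DFA is complete (every state has a transition on every symbol), so the complement
is recognized by the same DFA with accepting and non-accepting states swapped.
Original accept states: {q0}
Complement accept states = All states - Original accept states
= {q0, q1} - {q0}
= {q1}
Complement language: strings of ODD length

Final answer: {q1}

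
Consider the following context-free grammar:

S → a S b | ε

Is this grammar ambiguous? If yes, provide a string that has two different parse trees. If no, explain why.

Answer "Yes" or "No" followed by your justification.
At every step exactly one production applies: if the remaining string to generate is non-empty it starts with a and ends with b, forcing S → a S b; if it is empty, S → ε is forced. Hence each string a^n b^n has exactly one derivation (S → a S b applied n times, then S → ε) and one parse tree.

Final answer: No - the grammar is unambiguous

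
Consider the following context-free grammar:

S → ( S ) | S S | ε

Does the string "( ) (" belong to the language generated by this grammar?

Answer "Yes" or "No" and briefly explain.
Each production adds parentheses only in matched pairs (S → ( S )) or none at all, so every derived string has equally many '(' and ')'. The string ( ) ( has two '(' and one ')', so it cannot be derived.

Final answer: No - no valid derivation exists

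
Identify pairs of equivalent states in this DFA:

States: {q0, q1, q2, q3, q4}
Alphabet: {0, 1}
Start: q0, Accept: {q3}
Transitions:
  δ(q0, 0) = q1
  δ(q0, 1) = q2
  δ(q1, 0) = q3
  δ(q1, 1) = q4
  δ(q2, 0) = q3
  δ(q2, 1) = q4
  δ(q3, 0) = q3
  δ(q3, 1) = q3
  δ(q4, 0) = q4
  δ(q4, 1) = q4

Using the table-filling algorithm:
Round 0 – mark pairs where exactly one state is accepting: (q0,q3), (q1,q3), (q2,q3), (q3,q4)
Round 1 – newly marked: (q0,q1) [on 0: q1 vs q3, already marked]; (q0,q2) [on 0: q1 vs q3, already marked]; (q1,q4) [on 0: q3 vs q4, already marked]; (q2,q4) [on 0: q3 vs q4, already marked]
Round 2 – newly marked: (q0,q4) [on 0: q1 vs q4, already marked]
No further pairs can be marked.
(q1, q2) unmarked: δ(q1,0)=q3, δ(q2,0)=q3; δ(q1,1)=q4, δ(q2,1)=q4 → equivalent
Equivalent pairs: (q1, q2)

Final answer: Equivalent pairs: (q1, q2)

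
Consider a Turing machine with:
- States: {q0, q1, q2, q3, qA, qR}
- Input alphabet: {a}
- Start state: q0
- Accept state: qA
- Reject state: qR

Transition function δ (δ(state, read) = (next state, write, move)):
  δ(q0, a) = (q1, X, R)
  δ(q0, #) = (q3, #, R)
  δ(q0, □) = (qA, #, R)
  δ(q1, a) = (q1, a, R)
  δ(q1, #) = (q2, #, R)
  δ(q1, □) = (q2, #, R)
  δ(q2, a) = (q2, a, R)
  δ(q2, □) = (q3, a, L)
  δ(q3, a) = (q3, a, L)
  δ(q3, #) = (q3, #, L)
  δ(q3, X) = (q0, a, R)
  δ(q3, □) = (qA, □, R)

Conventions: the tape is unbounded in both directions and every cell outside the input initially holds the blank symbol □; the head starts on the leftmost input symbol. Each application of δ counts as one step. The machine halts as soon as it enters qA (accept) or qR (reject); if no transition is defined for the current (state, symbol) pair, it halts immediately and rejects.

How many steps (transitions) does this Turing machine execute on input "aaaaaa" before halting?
Trace (configuration after each step, as tape_left[state]tape_right with head position):
Step 0: [q0]aaaaaa (head at position 0)
Step 1: X[q1]aaaaa (head 1)
Step 2: Xa[q1]aaaa (head 2)
Step 3: Xaa[q1]aaa (head 3)
Step 4: Xaaa[q1]aa (head 4)
Step 5: Xaaaa[q1]a (head 5)
Step 6: Xaaaaa[q1]□ (head 6)
Step 7: Xaaaaa#[q2]□ (head 7)
Step 8: Xaaaaa[q3]#a (head 6)
Step 9: Xaaaa[q3]a#a (head 5)
Step 10: Xaaa[q3]aa#a (head 4)
Step 11: Xaa[q3]aaa#a (head 3)
Step 12: Xa[q3]aaaa#a (head 2)
Step 13: X[q3]aaaaa#a (head 1)
Step 14: [q3]Xaaaaa#a (head 0)
Step 15: a[q0]aaaaa#a (head 1)
Step 16: aX[q1]aaaa#a (head 2)
Step 17: aXa[q1]aaa#a (head 3)
Step 18: aXaa[q1]aa#a (head 4)
Step 19: aXaaa[q1]a#a (head 5)
Step 20: aXaaaa[q1]#a (head 6)
Step 21: aXaaaa#[q2]a (head 7)
Step 22: aXaaaa#a[q2]□ (head 8)
Step 23: aXaaaa#[q3]aa (head 7)
Step 24: aXaaaa[q3]#aa (head 6)
Step 25: aXaaa[q3]a#aa (head 5)
Step 26: aXaa[q3]aa#aa (head 4)
Step 27: aXa[q3]aaa#aa (head 3)
Step 28: aX[q3]aaaa#aa (head 2)
Step 29: a[q3]Xaaaa#aa (head 1)
Step 30: aa[q0]aaaa#aa (head 2)
Step 31: aaX[q1]aaa#aa (head 3)
Step 32: aaXa[q1]aa#aa (head 4)
Step 33: aaXaa[q1]a#aa (head 5)
Step 34: aaXaaa[q1]#aa (head 6)
Step 35: aaXaaa#[q2]aa (head 7)
Step 36: aaXaaa#a[q2]a (head 8)
Step 37: aaXaaa#aa[q2]□ (head 9)
Step 38: aaXaaa#a[q3]aa (head 8)
Step 39: aaXaaa#[q3]aaa (head 7)
Step 40: aaXaaa[q3]#aaa (head 6)
Step 41: aaXaa[q3]a#aaa (head 5)
Step 42: aaXa[q3]aa#aaa (head 4)
Step 43: aaX[q3]aaa#aaa (head 3)
Step 44: aa[q3]Xaaa#aaa (head 2)
Step 45: aaa[q0]aaa#aaa (head 3)
Step 46: aaaX[q1]aa#aaa (head 4)
Step 47: aaaXa[q1]a#aaa (head 5)
Step 48: aaaXaa[q1]#aaa (head 6)
Step 49: aaaXaa#[q2]aaa (head 7)
Step 50: aaaXaa#a[q2]aa (head 8)
Step 51: aaaXaa#aa[q2]a (head 9)
Step 52: aaaXaa#aaa[q2]□ (head 10)
Step 53: aaaXaa#aa[q3]aa (head 9)
Step 54: aaaXaa#a[q3]aaa (head 8)
Step 55: aaaXaa#[q3]aaaa (head 7)
Step 56: aaaXaa[q3]#aaaa (head 6)
Step 57: aaaXa[q3]a#aaaa (head 5)
Step 58: aaaX[q3]aa#aaaa (head 4)
Step 59: aaa[q3]Xaa#aaaa (head 3)
Step 60: aaaa[q0]aa#aaaa (head 4)
Step 61: aaaaX[q1]a#aaaa (head 5)
Step 62: aaaaXa[q1]#aaaa (head 6)
Step 63: aaaaXa#[q2]aaaa (head 7)
Step 64: aaaaXa#a[q2]aaa (head 8)
Step 65: aaaaXa#aa[q2]aa (head 9)
Step 66: aaaaXa#aaa[q2]a (head 10)
Step 67: aaaaXa#aaaa[q2]□ (head 11)
Step 68: aaaaXa#aaa[q3]aa (head 10)
Step 69: aaaaXa#aa[q3]aaa (head 9)
Step 70: aaaaXa#a[q3]aaaa (head 8)
Step 71: aaaaXa#[q3]aaaaa (head 7)
Step 72: aaaaXa[q3]#aaaaa (head 6)
Step 73: aaaaX[q3]a#aaaaa (head 5)
Step 74: aaaa[q3]Xa#aaaaa (head 4)
Step 75: aaaaa[q0]a#aaaaa (head 5)
Step 76: aaaaaX[q1]#aaaaa (head 6)
Step 77: aaaaaX#[q2]aaaaa (head 7)
Step 78: aaaaaX#a[q2]aaaa (head 8)
Step 79: aaaaaX#aa[q2]aaa (head 9)
Step 80: aaaaaX#aaa[q2]aa (head 10)
Step 81: aaaaaX#aaaa[q2]a (head 11)
Step 82: aaaaaX#aaaaa[q2]□ (head 12)
Step 83: aaaaaX#aaaa[q3]aa (head 11)
Step 84: aaaaaX#aaa[q3]aaa (head 10)
Step 85: aaaaaX#aa[q3]aaaa (head 9)
Step 86: aaaaaX#a[q3]aaaaa (head 8)
Step 87: aaaaaX#[q3]aaaaaa (head 7)
Step 88: aaaaaX[q3]#aaaaaa (head 6)
Step 89: aaaaa[q3]X#aaaaaa (head 5)
Step 90: aaaaaa[q0]#aaaaaa (head 6)
Step 91: aaaaaa#[q3]aaaaaa (head 7)
Step 92: aaaaaa[q3]#aaaaaa (head 6)
Step 93: aaaaa[q3]a#aaaaaa (head 5)
Step 94: aaaa[q3]aa#aaaaaa (head 4)
Step 95: aaa[q3]aaa#aaaaaa (head 3)
Step 96: aa[q3]aaaa#aaaaaa (head 2)
Step 97: a[q3]aaaaa#aaaaaa (head 1)
Step 98: [q3]aaaaaa#aaaaaa (head 0)
Step 99: [q3]□aaaaaa#aaaaaa (head -1)
Step 100: □[qA]aaaaaa#aaaaaa (head 0)
The machine is in qA, so it halts and accepts.
Number of transitions executed: 100.

Final answer: 100 steps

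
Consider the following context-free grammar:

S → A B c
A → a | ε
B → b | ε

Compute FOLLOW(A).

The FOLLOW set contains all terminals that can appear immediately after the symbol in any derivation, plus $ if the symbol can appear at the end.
A occurs in S → A B c followed by B c. Add FIRST(B) minus ε = {b}; B is nullable (B → ε), so what follows B can also follow A: the terminal c. FOLLOW(A) = {b, c}.

Final answer: {b, c}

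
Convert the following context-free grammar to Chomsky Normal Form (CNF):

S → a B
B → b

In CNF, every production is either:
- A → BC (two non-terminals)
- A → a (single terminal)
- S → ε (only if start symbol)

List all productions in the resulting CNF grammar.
The grammar has no ε-productions or unit productions to eliminate.
S → a B has terminal a in a right-hand side of length ≥ 2: introduce T_a → a and use T_a in place of a.
B → b is already in CNF (single terminal) – keep it.
S → a B becomes S → T_a B.
Resulting CNF grammar (3 productions): T_a → a; B → b; S → T_a B

Final answer: T_a → a; B → b; S → T_a B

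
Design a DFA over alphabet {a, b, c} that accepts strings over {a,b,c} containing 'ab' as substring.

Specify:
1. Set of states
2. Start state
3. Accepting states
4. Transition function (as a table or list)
One valid DFA (any DFA recognizing the same language is acceptable):
States: {q0, q1, q2}
Start: q0
Accepting: {q2}
Transitions (accepting states marked with *):
State | a | b | c | Accepting
-----------------------------
q0    | q1 | q0 | q0 |  
q1    | q1 | q2 | q0 |  
q2    | q2 | q2 | q2 | *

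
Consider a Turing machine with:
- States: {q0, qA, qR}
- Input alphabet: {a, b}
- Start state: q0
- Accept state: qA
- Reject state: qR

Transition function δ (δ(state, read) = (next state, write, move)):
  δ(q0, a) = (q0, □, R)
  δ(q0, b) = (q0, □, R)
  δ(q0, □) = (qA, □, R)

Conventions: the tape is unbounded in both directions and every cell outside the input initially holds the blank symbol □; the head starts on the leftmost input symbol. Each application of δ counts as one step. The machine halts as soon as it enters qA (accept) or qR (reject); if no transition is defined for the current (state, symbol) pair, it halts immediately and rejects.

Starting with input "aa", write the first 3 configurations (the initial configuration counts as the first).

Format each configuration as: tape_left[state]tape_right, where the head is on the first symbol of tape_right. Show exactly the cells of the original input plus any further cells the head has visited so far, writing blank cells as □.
Step 0: [q0]aa (head at position 0)
Step 1: δ(q0, a) = (q0, □, R)  ⊢  □[q0]a (head at position 1)
Step 2: δ(q0, a) = (q0, □, R)  ⊢  □□[q0]□ (head at position 2)

Final answer: [q0]aa ⊢ □[q0]a ⊢ □□[q0]□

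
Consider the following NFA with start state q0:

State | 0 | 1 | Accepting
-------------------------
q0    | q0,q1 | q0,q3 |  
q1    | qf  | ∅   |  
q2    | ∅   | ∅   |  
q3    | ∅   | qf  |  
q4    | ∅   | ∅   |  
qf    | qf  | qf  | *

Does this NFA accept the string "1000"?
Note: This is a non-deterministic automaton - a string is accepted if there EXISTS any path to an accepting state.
Track the set of states the NFA could be in: start {q0}
Read '1': {q0} → {q0, q3}
Read '0': {q0, q3} → {q0, q1}
Read '0': {q0, q1} → {q0, q1, qf}
Read '0': {q0, q1, qf} → {q0, q1, qf}
Final set {q0, q1, qf} contains accepting state(s) {qf} → accepted.

Final answer: Yes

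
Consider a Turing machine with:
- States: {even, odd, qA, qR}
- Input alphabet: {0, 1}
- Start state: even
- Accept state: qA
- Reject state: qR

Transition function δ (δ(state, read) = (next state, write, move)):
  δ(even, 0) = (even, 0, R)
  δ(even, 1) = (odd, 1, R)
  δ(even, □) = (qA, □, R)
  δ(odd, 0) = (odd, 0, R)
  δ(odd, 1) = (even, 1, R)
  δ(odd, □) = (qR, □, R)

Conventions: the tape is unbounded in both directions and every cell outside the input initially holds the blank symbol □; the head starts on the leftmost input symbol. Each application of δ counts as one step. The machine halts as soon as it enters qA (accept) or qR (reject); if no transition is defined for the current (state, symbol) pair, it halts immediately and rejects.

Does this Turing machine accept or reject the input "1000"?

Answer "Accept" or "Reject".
Step 0: [even]1000 (head at position 0)
Step 1: δ(even, 1) = (odd, 1, R)  ⊢  1[odd]000 (head at position 1)
Step 2: δ(odd, 0) = (odd, 0, R)  ⊢  10[odd]00 (head at position 2)
Step 3: δ(odd, 0) = (odd, 0, R)  ⊢  100[odd]0 (head at position 3)
Step 4: δ(odd, 0) = (odd, 0, R)  ⊢  1000[odd]□ (head at position 4)
Step 5: δ(odd, □) = (qR, □, R)  ⊢  1000□[qR]□ (head at position 5)
The machine is in qR, so it halts and rejects.

Final answer: Reject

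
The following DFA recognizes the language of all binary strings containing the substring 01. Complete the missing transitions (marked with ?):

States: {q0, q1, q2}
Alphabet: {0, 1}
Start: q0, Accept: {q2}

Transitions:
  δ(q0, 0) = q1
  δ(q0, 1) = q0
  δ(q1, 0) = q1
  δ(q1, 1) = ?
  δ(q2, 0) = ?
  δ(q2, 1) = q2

What each state remembers (consistent with the given transitions and accept states):
  q0: 01 not seen yet and the last symbol was not 0
  q1: 01 not seen yet and the last symbol was 0
  q2: the substring 01 has already been seen
Filling in the missing entries:
  δ(q1, 1): in q1 (01 not seen yet and the last symbol was 0), after reading 1 we have: the substring 01 has already been seen → q2
  δ(q2, 0): in q2 (the substring 01 has already been seen), after reading 0 we have: the substring 01 has already been seen → q2

Final answer: δ(q1, 1) = q2; δ(q2, 0) = q2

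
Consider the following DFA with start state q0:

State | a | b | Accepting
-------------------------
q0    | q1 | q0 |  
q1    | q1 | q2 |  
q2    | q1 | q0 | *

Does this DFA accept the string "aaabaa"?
Start in q0.
Read 'a': q0 → q1
Read 'a': q1 → q1
Read 'a': q1 → q1
Read 'b': q1 → q2
Read 'a': q2 → q1
Read 'a': q1 → q1
Final state q1 is not accepting, so the string is rejected.

Final answer: No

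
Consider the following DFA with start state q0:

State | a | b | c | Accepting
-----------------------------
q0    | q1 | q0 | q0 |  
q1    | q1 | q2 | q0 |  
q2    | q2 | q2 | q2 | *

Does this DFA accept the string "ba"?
Start in q0.
Read 'b': q0 → q0
Read 'a': q0 → q1
Final state q1 is not accepting, so the string is rejected.

Final answer: No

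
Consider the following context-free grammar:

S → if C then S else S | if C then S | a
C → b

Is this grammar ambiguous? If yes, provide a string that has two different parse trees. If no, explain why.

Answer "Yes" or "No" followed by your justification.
The 'dangling else' can attach to either if. Two leftmost derivations of  if b then if b then a else a:
  (1) S ⇒ if C then S else S ⇒ if b then S else S ⇒ if b then if C then S else S ⇒ if b then if b then S else S ⇒ if b then if b then a else S ⇒ if b then if b then a else a   (else belongs to the outer if)
  (2) S ⇒ if C then S ⇒ if b then S ⇒ if b then if C then S else S ⇒ if b then if b then S else S ⇒ if b then if b then a else S ⇒ if b then if b then a else a   (else belongs to the inner if)
Two distinct parse trees for the same string, so the grammar is ambiguous.

Final answer: Yes - the string 'if b then if b then a else a' has two distinct leftmost derivations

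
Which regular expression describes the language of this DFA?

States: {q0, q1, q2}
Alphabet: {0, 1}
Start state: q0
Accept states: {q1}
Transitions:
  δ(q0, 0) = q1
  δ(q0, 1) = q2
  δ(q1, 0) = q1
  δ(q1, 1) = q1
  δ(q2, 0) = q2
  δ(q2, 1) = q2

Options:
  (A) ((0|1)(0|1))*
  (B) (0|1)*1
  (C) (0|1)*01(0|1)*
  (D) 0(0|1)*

Testing sample strings against the DFA:
  '00001' -> accepted
  '011' -> accepted
  '0111' -> accepted
  '0100' -> accepted
Checking each option for a counterexample:
  (A) ((0|1)(0|1))*: ε is rejected by the DFA but matches the regex → eliminated
  (B) (0|1)*1: '0' is accepted by the DFA but does not match the regex → eliminated
  (C) (0|1)*01(0|1)*: '0' is accepted by the DFA but does not match the regex → eliminated
  (D) 0(0|1)*: agrees with the DFA on all strings of length ≤ 4
Only (D) 0(0|1)* is consistent with the DFA.

Final answer: (D) 0(0|1)*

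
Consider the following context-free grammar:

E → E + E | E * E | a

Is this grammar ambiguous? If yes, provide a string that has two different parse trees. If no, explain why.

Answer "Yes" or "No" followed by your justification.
Two different leftmost derivations of a + a * a:
  (1) E ⇒ E + E ⇒ a + E ⇒ a + E * E ⇒ a + a * E ⇒ a + a * a   (tree groups a + (a * a))
  (2) E ⇒ E * E ⇒ E + E * E ⇒ a + E * E ⇒ a + a * E ⇒ a + a * a   (tree groups (a + a) * a)
Two distinct leftmost derivations = two distinct parse trees, so the grammar is ambiguous.

Final answer: Yes - the string 'a + a * a' has two distinct leftmost derivations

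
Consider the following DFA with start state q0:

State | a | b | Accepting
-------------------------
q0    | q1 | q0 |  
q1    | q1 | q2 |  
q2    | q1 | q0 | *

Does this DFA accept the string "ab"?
Start in q0.
Read 'a': q0 → q1
Read 'b': q1 → q2
Final state q2 is accepting, so the string is accepted.

Final answer: Yes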